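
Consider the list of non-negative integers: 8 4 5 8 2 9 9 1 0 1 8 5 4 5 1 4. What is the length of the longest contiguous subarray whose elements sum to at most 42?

Extend to the right; shrink from the left whenever the sum exceeds 42:
add 8: [8] sum 8, len 1
add 4: [8, 4] sum 12, len 2
add 5: [8, 4, 5] sum 17, len 3
add 8: [8, 4, 5, 8] sum 25, len 4
add 2: [8, 4, 5, 8, 2] sum 27, len 5
add 9: [8, 4, 5, 8, 2, 9] sum 36, len 6
add 9: [4, 5, 8, 2, 9, 9] sum 37, len 6
add 1: [4, 5, 8, 2, 9, 9, 1] sum 38, len 7
add 0: [4, 5, 8, 2, 9, 9, 1, 0] sum 38, len 8
add 1: [4, 5, 8, 2, 9, 9, 1, 0, 1] sum 39, len 9
add 8: [8, 2, 9, 9, 1, 0, 1, 8] sum 38, len 8
add 5: [2, 9, 9, 1, 0, 1, 8, 5] sum 35, len 8
add 4: [2, 9, 9, 1, 0, 1, 8, 5, 4] sum 39, len 9
add 5: [9, 9, 1, 0, 1, 8, 5, 4, 5] sum 42, len 9
add 1: [9, 1, 0, 1, 8, 5, 4, 5, 1] sum 34, len 9
add 4: [9, 1, 0, 1, 8, 5, 4, 5, 1, 4] sum 38, len 10
Longest length seen: 10.

10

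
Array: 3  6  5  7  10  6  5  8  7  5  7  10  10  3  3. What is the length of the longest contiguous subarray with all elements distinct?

5

add 3: [3] len 1
add 6: [3, 6] len 2
add 5: [3, 6, 5] len 3
add 7: [3, 6, 5, 7] len 4
add 10: [3, 6, 5, 7, 10] len 5
add 6 (repeat 6, move left end past it): [5, 7, 10, 6] len 4
add 5 (repeat 5, move left end past it): [7, 10, 6, 5] len 4
add 8: [7, 10, 6, 5, 8] len 5
add 7 (repeat 7, move left end past it): [10, 6, 5, 8, 7] len 5
add 5 (repeat 5, move left end past it): [8, 7, 5] len 3
add 7 (repeat 7, move left end past it): [5, 7] len 2
add 10: [5, 7, 10] len 3
add 10 (repeat 10, move left end past it): [10] len 1
add 3: [10, 3] len 2
add 3 (repeat 3, move left end past it): [3] len 1
Longest all-distinct length: 5.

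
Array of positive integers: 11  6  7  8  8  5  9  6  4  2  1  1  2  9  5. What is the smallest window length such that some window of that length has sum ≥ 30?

Extend right; whenever the sum reaches 30, record the length and shrink from the left:
add 11: running sum 11 < 30
add 6: running sum 17 < 30
add 7: running sum 24 < 30
add 8: shortest ending here [11, 6, 7, 8] sum 32, len 4
add 8: shortest ending here [11, 6, 7, 8, 8] sum 40, len 5
add 5: shortest ending here [6, 7, 8, 8, 5] sum 34, len 5
add 9: shortest ending here [8, 8, 5, 9] sum 30, len 4
add 6: shortest ending here [8, 8, 5, 9, 6] sum 36, len 5
add 4: shortest ending here [8, 5, 9, 6, 4] sum 32, len 5
add 2: shortest ending here [8, 5, 9, 6, 4, 2] sum 34, len 6
add 1: shortest ending here [8, 5, 9, 6, 4, 2, 1] sum 35, len 7
add 1: shortest ending here [8, 5, 9, 6, 4, 2, 1, 1] sum 36, len 8
add 2: shortest ending here [5, 9, 6, 4, 2, 1, 1, 2] sum 30, len 8
add 9: shortest ending here [9, 6, 4, 2, 1, 1, 2, 9] sum 34, len 8
add 5: shortest ending here [6, 4, 2, 1, 1, 2, 9, 5] sum 30, len 8
Shortest qualifying length: 4.

4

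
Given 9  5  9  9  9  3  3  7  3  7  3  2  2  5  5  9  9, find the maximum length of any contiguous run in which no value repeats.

3

add 9: [9] len 1
add 5: [9, 5] len 2
add 9 (repeat 9, move left end past it): [5, 9] len 2
add 9 (repeat 9, move left end past it): [9] len 1
add 9 (repeat 9, move left end past it): [9] len 1
add 3: [9, 3] len 2
add 3 (repeat 3, move left end past it): [3] len 1
add 7: [3, 7] len 2
add 3 (repeat 3, move left end past it): [7, 3] len 2
add 7 (repeat 7, move left end past it): [3, 7] len 2
add 3 (repeat 3, move left end past it): [7, 3] len 2
add 2: [7, 3, 2] len 3
add 2 (repeat 2, move left end past it): [2] len 1
add 5: [2, 5] len 2
add 5 (repeat 5, move left end past it): [5] len 1
add 9: [5, 9] len 2
add 9 (repeat 9, move left end past it): [9] len 1
Longest all-distinct length: 3.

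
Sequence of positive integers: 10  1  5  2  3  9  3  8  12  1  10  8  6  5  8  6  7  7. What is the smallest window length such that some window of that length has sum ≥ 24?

3

Extend right; whenever the sum reaches 24, record the length and shrink from the left:
add 10: running sum 10 < 24
add 1: running sum 11 < 24
add 5: running sum 16 < 24
add 2: running sum 18 < 24
add 3: running sum 21 < 24
end 5: [10, 1, 5, 2, 3, 9] sum 30, len 6
end 6: [10, 1, 5, 2, 3, 9, 3] sum 33, len 7
end 7: [2, 3, 9, 3, 8] sum 25, len 5
end 8: [9, 3, 8, 12] sum 32, len 4
end 9: [3, 8, 12, 1] sum 24, len 4
end 10: [8, 12, 1, 10] sum 31, len 4
end 11: [12, 1, 10, 8] sum 31, len 4
end 12: [10, 8, 6] sum 24, len 3
end 13: [10, 8, 6, 5] sum 29, len 4
end 14: [8, 6, 5, 8] sum 27, len 4
end 15: [6, 5, 8, 6] sum 25, len 4
end 16: [5, 8, 6, 7] sum 26, len 4
end 17: [8, 6, 7, 7] sum 28, len 4
Shortest qualifying length: 3.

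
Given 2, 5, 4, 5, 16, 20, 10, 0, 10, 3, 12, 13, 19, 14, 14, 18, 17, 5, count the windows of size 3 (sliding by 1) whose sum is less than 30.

2 5 4 → sum 11  < 30 ✓
5 4 5 → sum 14  < 30 ✓
4 5 16 → sum 25  < 30 ✓
5 16 20 → sum 41
16 20 10 → sum 46
20 10 0 → sum 30
10 0 10 → sum 20  < 30 ✓
0 10 3 → sum 13  < 30 ✓
10 3 12 → sum 25  < 30 ✓
3 12 13 → sum 28  < 30 ✓
12 13 19 → sum 44
13 19 14 → sum 46
19 14 14 → sum 47
14 14 18 → sum 46
14 18 17 → sum 49
18 17 5 → sum 40
7 windows satisfy the condition.

7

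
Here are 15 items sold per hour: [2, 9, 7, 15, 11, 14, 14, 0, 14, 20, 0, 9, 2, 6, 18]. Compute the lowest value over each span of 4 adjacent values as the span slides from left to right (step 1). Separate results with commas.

[2, 9, 7, 15] → min 2
[9, 7, 15, 11] → min 7
[7, 15, 11, 14] → min 7
[15, 11, 14, 14] → min 11
[11, 14, 14, 0] → min 0
[14, 14, 0, 14] → min 0
[14, 0, 14, 20] → min 0
[0, 14, 20, 0] → min 0
[14, 20, 0, 9] → min 0
[20, 0, 9, 2] → min 0
[0, 9, 2, 6] → min 0
[9, 2, 6, 18] → min 2

2, 7, 7, 11, 0, 0, 0, 0, 0, 0, 0, 2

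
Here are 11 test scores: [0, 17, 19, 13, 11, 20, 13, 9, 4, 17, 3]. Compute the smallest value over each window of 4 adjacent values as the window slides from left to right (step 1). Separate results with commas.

0, 11, 11, 11, 9, 4, 4, 3

0 17 19 13 → min 0
17 19 13 11 → min 11
19 13 11 20 → min 11
13 11 20 13 → min 11
11 20 13 9 → min 9
20 13 9 4 → min 4
13 9 4 17 → min 4
9 4 17 3 → min 3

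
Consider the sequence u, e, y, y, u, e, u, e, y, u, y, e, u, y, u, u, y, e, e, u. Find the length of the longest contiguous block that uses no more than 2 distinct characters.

add u: window [u] (1 distinct), len 1
add e: window [u, e] (2 distinct), len 2
add y: window [e, y] (2 distinct), len 2
add y: window [e, y, y] (2 distinct), len 3
add u: window [y, y, u] (2 distinct), len 3
add e: window [u, e] (2 distinct), len 2
add u: window [u, e, u] (2 distinct), len 3
add e: window [u, e, u, e] (2 distinct), len 4
add y: window [e, y] (2 distinct), len 2
add u: window [y, u] (2 distinct), len 2
add y: window [y, u, y] (2 distinct), len 3
add e: window [y, e] (2 distinct), len 2
add u: window [e, u] (2 distinct), len 2
add y: window [u, y] (2 distinct), len 2
add u: window [u, y, u] (2 distinct), len 3
add u: window [u, y, u, u] (2 distinct), len 4
add y: window [u, y, u, u, y] (2 distinct), len 5
add e: window [y, e] (2 distinct), len 2
add e: window [y, e, e] (2 distinct), len 3
add u: window [e, e, u] (2 distinct), len 3
Longest length with ≤2 distinct: 5.

5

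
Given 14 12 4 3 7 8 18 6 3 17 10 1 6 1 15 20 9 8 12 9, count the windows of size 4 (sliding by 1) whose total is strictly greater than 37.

7

(14, 12, 4, 3) → sum 33
(12, 4, 3, 7) → sum 26
(4, 3, 7, 8) → sum 22
(3, 7, 8, 18) → sum 36
(7, 8, 18, 6) → sum 39  > 37 ✓
(8, 18, 6, 3) → sum 35
(18, 6, 3, 17) → sum 44  > 37 ✓
(6, 3, 17, 10) → sum 36
(3, 17, 10, 1) → sum 31
(17, 10, 1, 6) → sum 34
(10, 1, 6, 1) → sum 18
(1, 6, 1, 15) → sum 23
(6, 1, 15, 20) → sum 42  > 37 ✓
(1, 15, 20, 9) → sum 45  > 37 ✓
(15, 20, 9, 8) → sum 52  > 37 ✓
(20, 9, 8, 12) → sum 49  > 37 ✓
(9, 8, 12, 9) → sum 38  > 37 ✓
7 windows satisfy the condition.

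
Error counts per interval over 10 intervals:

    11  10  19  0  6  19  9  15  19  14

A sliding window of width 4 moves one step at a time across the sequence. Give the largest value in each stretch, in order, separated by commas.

[11, 10, 19, 0] → max 19
[10, 19, 0, 6] → max 19
[19, 0, 6, 19] → max 19
[0, 6, 19, 9] → max 19
[6, 19, 9, 15] → max 19
[19, 9, 15, 19] → max 19
[9, 15, 19, 14] → max 19

19, 19, 19, 19, 19, 19, 19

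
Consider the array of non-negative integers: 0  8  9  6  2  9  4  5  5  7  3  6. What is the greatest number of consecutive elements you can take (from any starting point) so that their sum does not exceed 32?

Extend to the right; shrink from the left whenever the sum exceeds 32:
add 0: [0] sum 0, len 1
add 8: [0, 8] sum 8, len 2
add 9: [0, 8, 9] sum 17, len 3
add 6: [0, 8, 9, 6] sum 23, len 4
add 2: [0, 8, 9, 6, 2] sum 25, len 5
add 9: [9, 6, 2, 9] sum 26, len 4
add 4: [9, 6, 2, 9, 4] sum 30, len 5
add 5: [6, 2, 9, 4, 5] sum 26, len 5
add 5: [6, 2, 9, 4, 5, 5] sum 31, len 6
add 7: [2, 9, 4, 5, 5, 7] sum 32, len 6
add 3: [4, 5, 5, 7, 3] sum 24, len 5
add 6: [4, 5, 5, 7, 3, 6] sum 30, len 6
Longest length seen: 6.

6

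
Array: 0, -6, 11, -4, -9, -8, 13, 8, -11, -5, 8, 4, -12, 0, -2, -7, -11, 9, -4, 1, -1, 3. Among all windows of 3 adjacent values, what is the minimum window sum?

-21

0 -6 11 → sum 5
-6 11 -4 → sum 1
11 -4 -9 → sum -2
-4 -9 -8 → sum -21
-9 -8 13 → sum -4
-8 13 8 → sum 13
13 8 -11 → sum 10
8 -11 -5 → sum -8
-11 -5 8 → sum -8
-5 8 4 → sum 7
8 4 -12 → sum 0
4 -12 0 → sum -8
-12 0 -2 → sum -14
0 -2 -7 → sum -9
-2 -7 -11 → sum -20
-7 -11 9 → sum -9
-11 9 -4 → sum -6
9 -4 1 → sum 6
-4 1 -1 → sum -4
1 -1 3 → sum 3
Minimum of these is -21.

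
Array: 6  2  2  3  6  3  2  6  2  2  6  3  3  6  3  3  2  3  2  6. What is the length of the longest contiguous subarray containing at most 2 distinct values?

[6] 1 distinct, len 1
[6, 2] 2 distinct, len 2
[6, 2, 2] 2 distinct, len 3
[2, 2, 3] 2 distinct, len 3
[3, 6] 2 distinct, len 2
[3, 6, 3] 2 distinct, len 3
[3, 2] 2 distinct, len 2
[2, 6] 2 distinct, len 2
[2, 6, 2] 2 distinct, len 3
[2, 6, 2, 2] 2 distinct, len 4
[2, 6, 2, 2, 6] 2 distinct, len 5
[6, 3] 2 distinct, len 2
[6, 3, 3] 2 distinct, len 3
[6, 3, 3, 6] 2 distinct, len 4
[6, 3, 3, 6, 3] 2 distinct, len 5
[6, 3, 3, 6, 3, 3] 2 distinct, len 6
[3, 3, 2] 2 distinct, len 3
[3, 3, 2, 3] 2 distinct, len 4
[3, 3, 2, 3, 2] 2 distinct, len 5
[2, 6] 2 distinct, len 2
Longest length with ≤2 distinct: 6.

6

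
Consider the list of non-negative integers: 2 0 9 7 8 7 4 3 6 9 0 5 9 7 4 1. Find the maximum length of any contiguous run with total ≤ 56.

→ 2: sum 2, len 1
→ 0: sum 2, len 2
→ 9: sum 11, len 3
→ 7: sum 18, len 4
→ 8: sum 26, len 5
→ 7: sum 33, len 6
→ 4: sum 37, len 7
→ 3: sum 40, len 8
→ 6: sum 46, len 9
→ 9: sum 55, len 10
→ 0: sum 55, len 11
→ 5 (dropped 2, 0, 9): sum 49, len 9
→ 9 (dropped 7): sum 51, len 9
→ 7 (dropped 8): sum 50, len 9
→ 4: sum 54, len 10
→ 1: sum 55, len 11
Longest length seen: 11.

11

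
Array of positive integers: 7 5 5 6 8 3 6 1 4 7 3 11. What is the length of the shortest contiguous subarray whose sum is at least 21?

3

add 7: running sum 7 < 21
add 5: running sum 12 < 21
add 5: running sum 17 < 21
add 6: shortest ending here [7, 5, 5, 6] sum 23, len 4
add 8: shortest ending here [5, 5, 6, 8] sum 24, len 4
add 3: shortest ending here [5, 6, 8, 3] sum 22, len 4
add 6: shortest ending here [6, 8, 3, 6] sum 23, len 4
add 1: shortest ending here [6, 8, 3, 6, 1] sum 24, len 5
add 4: shortest ending here [8, 3, 6, 1, 4] sum 22, len 5
add 7: shortest ending here [3, 6, 1, 4, 7] sum 21, len 5
add 3: shortest ending here [6, 1, 4, 7, 3] sum 21, len 5
add 11: shortest ending here [7, 3, 11] sum 21, len 3
Shortest qualifying length: 3.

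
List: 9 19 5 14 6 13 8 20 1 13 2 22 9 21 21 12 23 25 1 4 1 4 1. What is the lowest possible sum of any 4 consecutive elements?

10

Each size-4 window and its sum:
[9, 19, 5, 14] → sum 47
[19, 5, 14, 6] → sum 44
[5, 14, 6, 13] → sum 38
[14, 6, 13, 8] → sum 41
[6, 13, 8, 20] → sum 47
[13, 8, 20, 1] → sum 42
[8, 20, 1, 13] → sum 42
[20, 1, 13, 2] → sum 36
[1, 13, 2, 22] → sum 38
[13, 2, 22, 9] → sum 46
[2, 22, 9, 21] → sum 54
[22, 9, 21, 21] → sum 73
[9, 21, 21, 12] → sum 63
[21, 21, 12, 23] → sum 77
[21, 12, 23, 25] → sum 81
[12, 23, 25, 1] → sum 61
[23, 25, 1, 4] → sum 53
[25, 1, 4, 1] → sum 31
[1, 4, 1, 4] → sum 10
[4, 1, 4, 1] → sum 10
Lowest of these is 10.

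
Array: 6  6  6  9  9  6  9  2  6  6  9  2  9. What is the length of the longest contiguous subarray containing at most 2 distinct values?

Extend right; when distinct count exceeds 2, shrink from the left:
[6] 1 distinct, len 1
[6, 6] 1 distinct, len 2
[6, 6, 6] 1 distinct, len 3
[6, 6, 6, 9] 2 distinct, len 4
[6, 6, 6, 9, 9] 2 distinct, len 5
[6, 6, 6, 9, 9, 6] 2 distinct, len 6
[6, 6, 6, 9, 9, 6, 9] 2 distinct, len 7
[9, 2] 2 distinct, len 2
[2, 6] 2 distinct, len 2
[2, 6, 6] 2 distinct, len 3
[6, 6, 9] 2 distinct, len 3
[9, 2] 2 distinct, len 2
[9, 2, 9] 2 distinct, len 3
Longest length with ≤2 distinct: 7.

7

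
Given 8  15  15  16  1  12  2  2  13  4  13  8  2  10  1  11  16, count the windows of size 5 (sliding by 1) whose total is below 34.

[8, 15, 15, 16, 1] → sum 55
[15, 15, 16, 1, 12] → sum 59
[15, 16, 1, 12, 2] → sum 46
[16, 1, 12, 2, 2] → sum 33  < 34 ✓
[1, 12, 2, 2, 13] → sum 30  < 34 ✓
[12, 2, 2, 13, 4] → sum 33  < 34 ✓
[2, 2, 13, 4, 13] → sum 34
[2, 13, 4, 13, 8] → sum 40
[13, 4, 13, 8, 2] → sum 40
[4, 13, 8, 2, 10] → sum 37
[13, 8, 2, 10, 1] → sum 34
[8, 2, 10, 1, 11] → sum 32  < 34 ✓
[2, 10, 1, 11, 16] → sum 40
4 windows satisfy the condition.

4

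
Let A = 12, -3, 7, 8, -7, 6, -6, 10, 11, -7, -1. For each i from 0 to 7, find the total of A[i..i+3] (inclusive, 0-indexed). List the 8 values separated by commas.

24, 5, 14, 1, 3, 21, 8, 13

(12, -3, 7, 8) → sum 24
(-3, 7, 8, -7) → sum 5
(7, 8, -7, 6) → sum 14
(8, -7, 6, -6) → sum 1
(-7, 6, -6, 10) → sum 3
(6, -6, 10, 11) → sum 21
(-6, 10, 11, -7) → sum 8
(10, 11, -7, -1) → sum 13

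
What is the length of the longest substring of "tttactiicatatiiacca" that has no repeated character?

[t] len 1
[t] len 1
[t] len 1
[t, a] len 2
[t, a, c] len 3
[a, c, t] len 3
[a, c, t, i] len 4
[i] len 1
[i, c] len 2
[i, c, a] len 3
[i, c, a, t] len 4
[t, a] len 2
[a, t] len 2
[a, t, i] len 3
[i] len 1
[i, a] len 2
[i, a, c] len 3
[c] len 1
[c, a] len 2
Longest all-distinct length: 4.

4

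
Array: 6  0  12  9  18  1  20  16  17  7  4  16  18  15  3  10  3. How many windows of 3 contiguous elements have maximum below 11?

1

(6, 0, 12) → max 12
(0, 12, 9) → max 12
(12, 9, 18) → max 18
(9, 18, 1) → max 18
(18, 1, 20) → max 20
(1, 20, 16) → max 20
(20, 16, 17) → max 20
(16, 17, 7) → max 17
(17, 7, 4) → max 17
(7, 4, 16) → max 16
(4, 16, 18) → max 18
(16, 18, 15) → max 18
(18, 15, 3) → max 18
(15, 3, 10) → max 15
(3, 10, 3) → max 10  < 11 ✓
1 window satisfy the condition.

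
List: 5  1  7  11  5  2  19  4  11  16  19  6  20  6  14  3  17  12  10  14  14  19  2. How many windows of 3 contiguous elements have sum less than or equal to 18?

2

[5, 1, 7] → sum 13  ≤ 18 ✓
[1, 7, 11] → sum 19
[7, 11, 5] → sum 23
[11, 5, 2] → sum 18  ≤ 18 ✓
[5, 2, 19] → sum 26
[2, 19, 4] → sum 25
[19, 4, 11] → sum 34
[4, 11, 16] → sum 31
[11, 16, 19] → sum 46
[16, 19, 6] → sum 41
[19, 6, 20] → sum 45
[6, 20, 6] → sum 32
[20, 6, 14] → sum 40
[6, 14, 3] → sum 23
[14, 3, 17] → sum 34
[3, 17, 12] → sum 32
[17, 12, 10] → sum 39
[12, 10, 14] → sum 36
[10, 14, 14] → sum 38
[14, 14, 19] → sum 47
[14, 19, 2] → sum 35
2 windows satisfy the condition.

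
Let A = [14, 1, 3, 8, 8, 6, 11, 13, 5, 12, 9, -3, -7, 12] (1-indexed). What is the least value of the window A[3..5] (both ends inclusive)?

3

Elements at indices 3..5: 3, 8, 8
min(3, 8, 8) = 3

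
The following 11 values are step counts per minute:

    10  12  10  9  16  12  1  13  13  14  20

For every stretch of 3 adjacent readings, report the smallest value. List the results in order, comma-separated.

10, 9, 9, 9, 1, 1, 1, 13, 13

Sliding a size-3 window across the 11 values:
(10, 12, 10) → min 10
(12, 10, 9) → min 9
(10, 9, 16) → min 9
(9, 16, 12) → min 9
(16, 12, 1) → min 1
(12, 1, 13) → min 1
(1, 13, 13) → min 1
(13, 13, 14) → min 13
(13, 14, 20) → min 13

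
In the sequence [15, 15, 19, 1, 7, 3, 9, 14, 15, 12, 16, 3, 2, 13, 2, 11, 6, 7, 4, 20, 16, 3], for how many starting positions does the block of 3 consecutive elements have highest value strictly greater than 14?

11

[15, 15, 19] → max 19  > 14 ✓
[15, 19, 1] → max 19  > 14 ✓
[19, 1, 7] → max 19  > 14 ✓
[1, 7, 3] → max 7
[7, 3, 9] → max 9
[3, 9, 14] → max 14
[9, 14, 15] → max 15  > 14 ✓
[14, 15, 12] → max 15  > 14 ✓
[15, 12, 16] → max 16  > 14 ✓
[12, 16, 3] → max 16  > 14 ✓
[16, 3, 2] → max 16  > 14 ✓
[3, 2, 13] → max 13
[2, 13, 2] → max 13
[13, 2, 11] → max 13
[2, 11, 6] → max 11
[11, 6, 7] → max 11
[6, 7, 4] → max 7
[7, 4, 20] → max 20  > 14 ✓
[4, 20, 16] → max 20  > 14 ✓
[20, 16, 3] → max 20  > 14 ✓
11 windows satisfy the condition.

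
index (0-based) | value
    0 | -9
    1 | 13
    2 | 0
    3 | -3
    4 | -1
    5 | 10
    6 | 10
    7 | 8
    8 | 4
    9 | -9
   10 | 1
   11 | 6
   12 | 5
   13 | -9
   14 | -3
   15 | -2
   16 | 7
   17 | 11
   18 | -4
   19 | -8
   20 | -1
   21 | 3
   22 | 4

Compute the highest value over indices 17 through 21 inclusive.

11

Elements at indices 17..21: 11, -4, -8, -1, 3
max(11, -4, -8, -1, 3) = 11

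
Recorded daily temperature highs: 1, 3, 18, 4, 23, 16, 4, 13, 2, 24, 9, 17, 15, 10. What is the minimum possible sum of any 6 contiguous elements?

Window sums for each of the 9 positions:
1 3 18 4 23 16 → sum 65
3 18 4 23 16 4 → sum 68
18 4 23 16 4 13 → sum 78
4 23 16 4 13 2 → sum 62
23 16 4 13 2 24 → sum 82
16 4 13 2 24 9 → sum 68
4 13 2 24 9 17 → sum 69
13 2 24 9 17 15 → sum 80
2 24 9 17 15 10 → sum 77
Minimum of these is 62.

62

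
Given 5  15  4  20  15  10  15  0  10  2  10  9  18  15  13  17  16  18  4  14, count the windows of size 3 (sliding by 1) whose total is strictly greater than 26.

5 15 4 → sum 24
15 4 20 → sum 39  > 26 ✓
4 20 15 → sum 39  > 26 ✓
20 15 10 → sum 45  > 26 ✓
15 10 15 → sum 40  > 26 ✓
10 15 0 → sum 25
15 0 10 → sum 25
0 10 2 → sum 12
10 2 10 → sum 22
2 10 9 → sum 21
10 9 18 → sum 37  > 26 ✓
9 18 15 → sum 42  > 26 ✓
18 15 13 → sum 46  > 26 ✓
15 13 17 → sum 45  > 26 ✓
13 17 16 → sum 46  > 26 ✓
17 16 18 → sum 51  > 26 ✓
16 18 4 → sum 38  > 26 ✓
18 4 14 → sum 36  > 26 ✓
12 windows satisfy the condition.

12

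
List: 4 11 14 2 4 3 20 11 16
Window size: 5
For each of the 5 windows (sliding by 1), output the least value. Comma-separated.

4 11 14 2 4 → min 2
11 14 2 4 3 → min 2
14 2 4 3 20 → min 2
2 4 3 20 11 → min 2
4 3 20 11 16 → min 3

2, 2, 2, 2, 3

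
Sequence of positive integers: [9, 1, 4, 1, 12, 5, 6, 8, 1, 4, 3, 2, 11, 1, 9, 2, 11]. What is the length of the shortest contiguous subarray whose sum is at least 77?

15

Extend right; whenever the sum reaches 77, record the length and shrink from the left:
add 9: running sum 9 < 77
add 1: running sum 10 < 77
add 4: running sum 14 < 77
add 1: running sum 15 < 77
add 12: running sum 27 < 77
add 5: running sum 32 < 77
add 6: running sum 38 < 77
add 8: running sum 46 < 77
add 1: running sum 47 < 77
add 4: running sum 51 < 77
add 3: running sum 54 < 77
add 2: running sum 56 < 77
add 11: running sum 67 < 77
add 1: running sum 68 < 77
end 14: [9, 1, 4, 1, 12, 5, 6, 8, 1, 4, 3, 2, 11, 1, 9] sum 77, len 15
end 15: [9, 1, 4, 1, 12, 5, 6, 8, 1, 4, 3, 2, 11, 1, 9, 2] sum 79, len 16
end 16: [4, 1, 12, 5, 6, 8, 1, 4, 3, 2, 11, 1, 9, 2, 11] sum 80, len 15
Shortest qualifying length: 15.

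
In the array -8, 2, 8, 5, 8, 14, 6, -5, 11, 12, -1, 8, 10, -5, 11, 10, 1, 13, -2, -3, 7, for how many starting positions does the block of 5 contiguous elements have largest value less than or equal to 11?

(-8, 2, 8, 5, 8) → max 8  ≤ 11 ✓
(2, 8, 5, 8, 14) → max 14
(8, 5, 8, 14, 6) → max 14
(5, 8, 14, 6, -5) → max 14
(8, 14, 6, -5, 11) → max 14
(14, 6, -5, 11, 12) → max 14
(6, -5, 11, 12, -1) → max 12
(-5, 11, 12, -1, 8) → max 12
(11, 12, -1, 8, 10) → max 12
(12, -1, 8, 10, -5) → max 12
(-1, 8, 10, -5, 11) → max 11  ≤ 11 ✓
(8, 10, -5, 11, 10) → max 11  ≤ 11 ✓
(10, -5, 11, 10, 1) → max 11  ≤ 11 ✓
(-5, 11, 10, 1, 13) → max 13
(11, 10, 1, 13, -2) → max 13
(10, 1, 13, -2, -3) → max 13
(1, 13, -2, -3, 7) → max 13
4 windows satisfy the condition.

4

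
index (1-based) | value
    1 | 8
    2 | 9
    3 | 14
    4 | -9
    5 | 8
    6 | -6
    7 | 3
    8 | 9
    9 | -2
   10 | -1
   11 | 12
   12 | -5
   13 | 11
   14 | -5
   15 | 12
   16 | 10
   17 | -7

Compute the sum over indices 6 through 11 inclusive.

15

Elements at indices 6..11: -6, 3, 9, -2, -1, 12
sum(-6, 3, 9, -2, -1, 12) = 15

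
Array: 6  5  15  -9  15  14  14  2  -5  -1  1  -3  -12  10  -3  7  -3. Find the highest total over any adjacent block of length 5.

Each size-5 window and its sum:
6 5 15 -9 15 → sum 32
5 15 -9 15 14 → sum 40
15 -9 15 14 14 → sum 49
-9 15 14 14 2 → sum 36
15 14 14 2 -5 → sum 40
14 14 2 -5 -1 → sum 24
14 2 -5 -1 1 → sum 11
2 -5 -1 1 -3 → sum -6
-5 -1 1 -3 -12 → sum -20
-1 1 -3 -12 10 → sum -5
1 -3 -12 10 -3 → sum -7
-3 -12 10 -3 7 → sum -1
-12 10 -3 7 -3 → sum -1
Highest of these is 49.

49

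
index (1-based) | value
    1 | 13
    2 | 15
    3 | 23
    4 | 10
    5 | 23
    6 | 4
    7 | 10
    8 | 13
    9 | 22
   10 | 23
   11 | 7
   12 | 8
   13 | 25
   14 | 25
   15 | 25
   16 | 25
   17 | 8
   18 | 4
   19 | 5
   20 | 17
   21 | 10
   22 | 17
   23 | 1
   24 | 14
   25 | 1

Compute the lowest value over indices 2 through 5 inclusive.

Elements at indices 2..5: 15, 23, 10, 23
min(15, 23, 10, 23) = 10

10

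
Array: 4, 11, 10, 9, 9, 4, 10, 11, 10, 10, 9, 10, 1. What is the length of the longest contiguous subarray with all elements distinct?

[4] len 1
[4, 11] len 2
[4, 11, 10] len 3
[4, 11, 10, 9] len 4
[9] len 1
[9, 4] len 2
[9, 4, 10] len 3
[9, 4, 10, 11] len 4
[11, 10] len 2
[10] len 1
[10, 9] len 2
[9, 10] len 2
[9, 10, 1] len 3
Longest all-distinct length: 4.

4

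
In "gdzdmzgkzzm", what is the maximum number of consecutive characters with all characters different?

5

[g] len 1
[g, d] len 2
[g, d, z] len 3
[z, d] len 2
[z, d, m] len 3
[d, m, z] len 3
[d, m, z, g] len 4
[d, m, z, g, k] len 5
[g, k, z] len 3
[z] len 1
[z, m] len 2
Longest all-distinct length: 5.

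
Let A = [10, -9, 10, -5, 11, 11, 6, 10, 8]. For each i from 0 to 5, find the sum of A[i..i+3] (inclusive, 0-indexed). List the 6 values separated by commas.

10 -9 10 -5 → sum 6
-9 10 -5 11 → sum 7
10 -5 11 11 → sum 27
-5 11 11 6 → sum 23
11 11 6 10 → sum 38
11 6 10 8 → sum 35

6, 7, 27, 23, 38, 35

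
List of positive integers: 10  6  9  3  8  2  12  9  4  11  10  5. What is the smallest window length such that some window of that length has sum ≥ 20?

add 10: running sum 10 < 20
add 6: running sum 16 < 20
add 9: shortest ending here [10, 6, 9] sum 25, len 3
add 3: shortest ending here [10, 6, 9, 3] sum 28, len 4
add 8: shortest ending here [9, 3, 8] sum 20, len 3
add 2: shortest ending here [9, 3, 8, 2] sum 22, len 4
add 12: shortest ending here [8, 2, 12] sum 22, len 3
add 9: shortest ending here [12, 9] sum 21, len 2
add 4: shortest ending here [12, 9, 4] sum 25, len 3
add 11: shortest ending here [9, 4, 11] sum 24, len 3
add 10: shortest ending here [11, 10] sum 21, len 2
add 5: shortest ending here [11, 10, 5] sum 26, len 3
Shortest qualifying length: 2.

2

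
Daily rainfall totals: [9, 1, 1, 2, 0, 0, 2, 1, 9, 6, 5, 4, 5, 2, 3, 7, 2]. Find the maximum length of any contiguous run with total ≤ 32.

11

Extend to the right; shrink from the left whenever the sum exceeds 32:
→ 9: sum 9, len 1
→ 1: sum 10, len 2
→ 1: sum 11, len 3
→ 2: sum 13, len 4
→ 0: sum 13, len 5
→ 0: sum 13, len 6
→ 2: sum 15, len 7
→ 1: sum 16, len 8
→ 9: sum 25, len 9
→ 6: sum 31, len 10
→ 5 (dropped 9): sum 27, len 10
→ 4: sum 31, len 11
→ 5 (dropped 1, 1, 2): sum 32, len 9
→ 2 (dropped 0, 0, 2): sum 32, len 7
→ 3 (dropped 1, 9): sum 25, len 6
→ 7: sum 32, len 7
→ 2 (dropped 6): sum 28, len 7
Longest length seen: 11.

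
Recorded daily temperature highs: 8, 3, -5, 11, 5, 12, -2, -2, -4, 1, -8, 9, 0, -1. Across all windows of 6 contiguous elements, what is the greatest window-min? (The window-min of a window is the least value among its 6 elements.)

[8, 3, -5, 11, 5, 12] → min -5
[3, -5, 11, 5, 12, -2] → min -5
[-5, 11, 5, 12, -2, -2] → min -5
[11, 5, 12, -2, -2, -4] → min -4
[5, 12, -2, -2, -4, 1] → min -4
[12, -2, -2, -4, 1, -8] → min -8
[-2, -2, -4, 1, -8, 9] → min -8
[-2, -4, 1, -8, 9, 0] → min -8
[-4, 1, -8, 9, 0, -1] → min -8
Greatest of these is -4.

-4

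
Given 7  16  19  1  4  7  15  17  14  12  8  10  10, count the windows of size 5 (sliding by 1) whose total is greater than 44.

(7, 16, 19, 1, 4) → sum 47  > 44 ✓
(16, 19, 1, 4, 7) → sum 47  > 44 ✓
(19, 1, 4, 7, 15) → sum 46  > 44 ✓
(1, 4, 7, 15, 17) → sum 44
(4, 7, 15, 17, 14) → sum 57  > 44 ✓
(7, 15, 17, 14, 12) → sum 65  > 44 ✓
(15, 17, 14, 12, 8) → sum 66  > 44 ✓
(17, 14, 12, 8, 10) → sum 61  > 44 ✓
(14, 12, 8, 10, 10) → sum 54  > 44 ✓
8 windows satisfy the condition.

8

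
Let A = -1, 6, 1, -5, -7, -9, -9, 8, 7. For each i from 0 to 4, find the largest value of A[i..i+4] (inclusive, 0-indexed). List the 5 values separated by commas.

6, 6, 1, 8, 8

[-1, 6, 1, -5, -7] → max 6
[6, 1, -5, -7, -9] → max 6
[1, -5, -7, -9, -9] → max 1
[-5, -7, -9, -9, 8] → max 8
[-7, -9, -9, 8, 7] → max 8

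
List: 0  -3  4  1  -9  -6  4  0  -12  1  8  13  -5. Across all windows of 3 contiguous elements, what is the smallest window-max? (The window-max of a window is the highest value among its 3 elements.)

(0, -3, 4) → max 4
(-3, 4, 1) → max 4
(4, 1, -9) → max 4
(1, -9, -6) → max 1
(-9, -6, 4) → max 4
(-6, 4, 0) → max 4
(4, 0, -12) → max 4
(0, -12, 1) → max 1
(-12, 1, 8) → max 8
(1, 8, 13) → max 13
(8, 13, -5) → max 13
Smallest of these is 1.

1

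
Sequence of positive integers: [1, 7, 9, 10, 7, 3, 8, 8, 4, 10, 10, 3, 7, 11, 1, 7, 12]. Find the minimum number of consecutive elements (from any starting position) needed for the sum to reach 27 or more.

4

Extend right; whenever the sum reaches 27, record the length and shrink from the left:
add 1: running sum 1 < 27
add 7: running sum 8 < 27
add 9: running sum 17 < 27
add 10: shortest ending here [1, 7, 9, 10] sum 27, len 4
add 7: shortest ending here [7, 9, 10, 7] sum 33, len 4
add 3: shortest ending here [9, 10, 7, 3] sum 29, len 4
add 8: shortest ending here [10, 7, 3, 8] sum 28, len 4
add 8: shortest ending here [10, 7, 3, 8, 8] sum 36, len 5
add 4: shortest ending here [7, 3, 8, 8, 4] sum 30, len 5
add 10: shortest ending here [8, 8, 4, 10] sum 30, len 4
add 10: shortest ending here [8, 4, 10, 10] sum 32, len 4
add 3: shortest ending here [4, 10, 10, 3] sum 27, len 4
add 7: shortest ending here [10, 10, 3, 7] sum 30, len 4
add 11: shortest ending here [10, 3, 7, 11] sum 31, len 4
add 1: shortest ending here [10, 3, 7, 11, 1] sum 32, len 5
add 7: shortest ending here [3, 7, 11, 1, 7] sum 29, len 5
add 12: shortest ending here [11, 1, 7, 12] sum 31, len 4
Shortest qualifying length: 4.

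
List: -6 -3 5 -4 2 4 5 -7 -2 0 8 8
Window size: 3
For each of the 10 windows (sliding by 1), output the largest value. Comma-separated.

5, 5, 5, 4, 5, 5, 5, 0, 8, 8

-6 -3 5 → max 5
-3 5 -4 → max 5
5 -4 2 → max 5
-4 2 4 → max 4
2 4 5 → max 5
4 5 -7 → max 5
5 -7 -2 → max 5
-7 -2 0 → max 0
-2 0 8 → max 8
0 8 8 → max 8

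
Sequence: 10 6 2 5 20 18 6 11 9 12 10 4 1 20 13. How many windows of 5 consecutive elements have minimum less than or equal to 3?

(10, 6, 2, 5, 20) → min 2  ≤ 3 ✓
(6, 2, 5, 20, 18) → min 2  ≤ 3 ✓
(2, 5, 20, 18, 6) → min 2  ≤ 3 ✓
(5, 20, 18, 6, 11) → min 5
(20, 18, 6, 11, 9) → min 6
(18, 6, 11, 9, 12) → min 6
(6, 11, 9, 12, 10) → min 6
(11, 9, 12, 10, 4) → min 4
(9, 12, 10, 4, 1) → min 1  ≤ 3 ✓
(12, 10, 4, 1, 20) → min 1  ≤ 3 ✓
(10, 4, 1, 20, 13) → min 1  ≤ 3 ✓
6 windows satisfy the condition.

6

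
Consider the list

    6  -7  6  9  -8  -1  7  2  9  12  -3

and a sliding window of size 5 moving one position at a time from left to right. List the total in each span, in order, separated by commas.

6, -1, 13, 9, 9, 29, 27

6 -7 6 9 -8 → sum 6
-7 6 9 -8 -1 → sum -1
6 9 -8 -1 7 → sum 13
9 -8 -1 7 2 → sum 9
-8 -1 7 2 9 → sum 9
-1 7 2 9 12 → sum 29
7 2 9 12 -3 → sum 27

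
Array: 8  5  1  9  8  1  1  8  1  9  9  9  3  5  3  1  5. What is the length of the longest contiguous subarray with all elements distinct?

4

[8] len 1
[8, 5] len 2
[8, 5, 1] len 3
[8, 5, 1, 9] len 4
[5, 1, 9, 8] len 4
[9, 8, 1] len 3
[1] len 1
[1, 8] len 2
[8, 1] len 2
[8, 1, 9] len 3
[9] len 1
[9] len 1
[9, 3] len 2
[9, 3, 5] len 3
[5, 3] len 2
[5, 3, 1] len 3
[3, 1, 5] len 3
Longest all-distinct length: 4.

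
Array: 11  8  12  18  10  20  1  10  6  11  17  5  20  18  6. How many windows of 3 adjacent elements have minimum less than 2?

11 8 12 → min 8
8 12 18 → min 8
12 18 10 → min 10
18 10 20 → min 10
10 20 1 → min 1  < 2 ✓
20 1 10 → min 1  < 2 ✓
1 10 6 → min 1  < 2 ✓
10 6 11 → min 6
6 11 17 → min 6
11 17 5 → min 5
17 5 20 → min 5
5 20 18 → min 5
20 18 6 → min 6
3 windows satisfy the condition.

3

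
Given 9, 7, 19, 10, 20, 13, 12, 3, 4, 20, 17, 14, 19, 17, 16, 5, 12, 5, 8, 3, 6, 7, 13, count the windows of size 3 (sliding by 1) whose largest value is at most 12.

[9, 7, 19] → max 19
[7, 19, 10] → max 19
[19, 10, 20] → max 20
[10, 20, 13] → max 20
[20, 13, 12] → max 20
[13, 12, 3] → max 13
[12, 3, 4] → max 12  ≤ 12 ✓
[3, 4, 20] → max 20
[4, 20, 17] → max 20
[20, 17, 14] → max 20
[17, 14, 19] → max 19
[14, 19, 17] → max 19
[19, 17, 16] → max 19
[17, 16, 5] → max 17
[16, 5, 12] → max 16
[5, 12, 5] → max 12  ≤ 12 ✓
[12, 5, 8] → max 12  ≤ 12 ✓
[5, 8, 3] → max 8  ≤ 12 ✓
[8, 3, 6] → max 8  ≤ 12 ✓
[3, 6, 7] → max 7  ≤ 12 ✓
[6, 7, 13] → max 13
6 windows satisfy the condition.

6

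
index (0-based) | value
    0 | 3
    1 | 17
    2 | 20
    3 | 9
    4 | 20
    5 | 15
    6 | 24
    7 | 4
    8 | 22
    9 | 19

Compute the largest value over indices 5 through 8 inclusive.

Elements at indices 5..8: 15, 24, 4, 22
max(15, 24, 4, 22) = 24

24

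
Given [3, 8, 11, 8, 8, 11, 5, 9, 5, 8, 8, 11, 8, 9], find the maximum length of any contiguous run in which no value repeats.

[3] len 1
[3, 8] len 2
[3, 8, 11] len 3
[11, 8] len 2
[8] len 1
[8, 11] len 2
[8, 11, 5] len 3
[8, 11, 5, 9] len 4
[9, 5] len 2
[9, 5, 8] len 3
[8] len 1
[8, 11] len 2
[11, 8] len 2
[11, 8, 9] len 3
Longest all-distinct length: 4.

4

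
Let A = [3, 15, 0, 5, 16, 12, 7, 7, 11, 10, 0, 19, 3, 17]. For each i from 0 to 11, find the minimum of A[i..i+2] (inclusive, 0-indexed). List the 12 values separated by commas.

0, 0, 0, 5, 7, 7, 7, 7, 0, 0, 0, 3

3 15 0 → min 0
15 0 5 → min 0
0 5 16 → min 0
5 16 12 → min 5
16 12 7 → min 7
12 7 7 → min 7
7 7 11 → min 7
7 11 10 → min 7
11 10 0 → min 0
10 0 19 → min 0
0 19 3 → min 0
19 3 17 → min 3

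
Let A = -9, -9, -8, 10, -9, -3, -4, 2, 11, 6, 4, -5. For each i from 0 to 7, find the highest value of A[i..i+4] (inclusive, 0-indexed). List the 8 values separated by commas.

Sliding a size-5 window across the 12 values:
-9 -9 -8 10 -9 → max 10
-9 -8 10 -9 -3 → max 10
-8 10 -9 -3 -4 → max 10
10 -9 -3 -4 2 → max 10
-9 -3 -4 2 11 → max 11
-3 -4 2 11 6 → max 11
-4 2 11 6 4 → max 11
2 11 6 4 -5 → max 11

10, 10, 10, 10, 11, 11, 11, 11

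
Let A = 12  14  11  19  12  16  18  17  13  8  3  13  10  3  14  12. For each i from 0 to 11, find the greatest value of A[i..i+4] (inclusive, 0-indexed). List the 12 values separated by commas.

19, 19, 19, 19, 18, 18, 18, 17, 13, 13, 14, 14

(12, 14, 11, 19, 12) → max 19
(14, 11, 19, 12, 16) → max 19
(11, 19, 12, 16, 18) → max 19
(19, 12, 16, 18, 17) → max 19
(12, 16, 18, 17, 13) → max 18
(16, 18, 17, 13, 8) → max 18
(18, 17, 13, 8, 3) → max 18
(17, 13, 8, 3, 13) → max 17
(13, 8, 3, 13, 10) → max 13
(8, 3, 13, 10, 3) → max 13
(3, 13, 10, 3, 14) → max 14
(13, 10, 3, 14, 12) → max 14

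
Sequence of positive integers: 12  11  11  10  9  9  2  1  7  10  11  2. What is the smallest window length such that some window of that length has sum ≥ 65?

add 12: running sum 12 < 65
add 11: running sum 23 < 65
add 11: running sum 34 < 65
add 10: running sum 44 < 65
add 9: running sum 53 < 65
add 9: running sum 62 < 65
add 2: running sum 64 < 65
end 7: [12, 11, 11, 10, 9, 9, 2, 1] sum 65, len 8
end 8: [12, 11, 11, 10, 9, 9, 2, 1, 7] sum 72, len 9
end 9: [11, 11, 10, 9, 9, 2, 1, 7, 10] sum 70, len 9
end 10: [11, 10, 9, 9, 2, 1, 7, 10, 11] sum 70, len 9
end 11: [11, 10, 9, 9, 2, 1, 7, 10, 11, 2] sum 72, len 10
Shortest qualifying length: 8.

8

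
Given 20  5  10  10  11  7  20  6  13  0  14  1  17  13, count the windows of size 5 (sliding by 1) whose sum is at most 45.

4

20 5 10 10 11 → sum 56
5 10 10 11 7 → sum 43  ≤ 45 ✓
10 10 11 7 20 → sum 58
10 11 7 20 6 → sum 54
11 7 20 6 13 → sum 57
7 20 6 13 0 → sum 46
20 6 13 0 14 → sum 53
6 13 0 14 1 → sum 34  ≤ 45 ✓
13 0 14 1 17 → sum 45  ≤ 45 ✓
0 14 1 17 13 → sum 45  ≤ 45 ✓
4 windows satisfy the condition.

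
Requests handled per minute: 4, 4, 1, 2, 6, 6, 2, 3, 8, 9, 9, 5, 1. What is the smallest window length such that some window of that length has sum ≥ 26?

3

add 4: running sum 4 < 26
add 4: running sum 8 < 26
add 1: running sum 9 < 26
add 2: running sum 11 < 26
add 6: running sum 17 < 26
add 6: running sum 23 < 26
add 2: running sum 25 < 26
end 7: [4, 4, 1, 2, 6, 6, 2, 3] sum 28, len 8
end 8: [2, 6, 6, 2, 3, 8] sum 27, len 6
end 9: [6, 2, 3, 8, 9] sum 28, len 5
end 10: [8, 9, 9] sum 26, len 3
end 11: [8, 9, 9, 5] sum 31, len 4
end 12: [8, 9, 9, 5, 1] sum 32, len 5
Shortest qualifying length: 3.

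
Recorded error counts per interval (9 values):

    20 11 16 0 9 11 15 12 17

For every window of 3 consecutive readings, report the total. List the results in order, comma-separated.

Sliding a size-3 window across the 9 values:
(20, 11, 16) → sum 47
(11, 16, 0) → sum 27
(16, 0, 9) → sum 25
(0, 9, 11) → sum 20
(9, 11, 15) → sum 35
(11, 15, 12) → sum 38
(15, 12, 17) → sum 44

47, 27, 25, 20, 35, 38, 44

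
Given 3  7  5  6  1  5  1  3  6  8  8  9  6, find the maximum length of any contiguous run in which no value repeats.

add 3: [3] len 1
add 7: [3, 7] len 2
add 5: [3, 7, 5] len 3
add 6: [3, 7, 5, 6] len 4
add 1: [3, 7, 5, 6, 1] len 5
add 5 (repeat 5, move left end past it): [6, 1, 5] len 3
add 1 (repeat 1, move left end past it): [5, 1] len 2
add 3: [5, 1, 3] len 3
add 6: [5, 1, 3, 6] len 4
add 8: [5, 1, 3, 6, 8] len 5
add 8 (repeat 8, move left end past it): [8] len 1
add 9: [8, 9] len 2
add 6: [8, 9, 6] len 3
Longest all-distinct length: 5.

5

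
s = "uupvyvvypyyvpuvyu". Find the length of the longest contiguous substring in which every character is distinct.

4

[u] len 1
[u] len 1
[u, p] len 2
[u, p, v] len 3
[u, p, v, y] len 4
[y, v] len 2
[v] len 1
[v, y] len 2
[v, y, p] len 3
[p, y] len 2
[y] len 1
[y, v] len 2
[y, v, p] len 3
[y, v, p, u] len 4
[p, u, v] len 3
[p, u, v, y] len 4
[v, y, u] len 3
Longest all-distinct length: 4.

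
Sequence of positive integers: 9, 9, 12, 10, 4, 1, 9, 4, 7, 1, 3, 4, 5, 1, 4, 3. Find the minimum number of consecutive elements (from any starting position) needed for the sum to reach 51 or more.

Extend right; whenever the sum reaches 51, record the length and shrink from the left:
add 9: running sum 9 < 51
add 9: running sum 18 < 51
add 12: running sum 30 < 51
add 10: running sum 40 < 51
add 4: running sum 44 < 51
add 1: running sum 45 < 51
end 6: [9, 9, 12, 10, 4, 1, 9] sum 54, len 7
end 7: [9, 9, 12, 10, 4, 1, 9, 4] sum 58, len 8
end 8: [9, 12, 10, 4, 1, 9, 4, 7] sum 56, len 8
end 9: [9, 12, 10, 4, 1, 9, 4, 7, 1] sum 57, len 9
end 10: [12, 10, 4, 1, 9, 4, 7, 1, 3] sum 51, len 9
end 11: [12, 10, 4, 1, 9, 4, 7, 1, 3, 4] sum 55, len 10
end 12: [12, 10, 4, 1, 9, 4, 7, 1, 3, 4, 5] sum 60, len 11
end 13: [12, 10, 4, 1, 9, 4, 7, 1, 3, 4, 5, 1] sum 61, len 12
end 14: [10, 4, 1, 9, 4, 7, 1, 3, 4, 5, 1, 4] sum 53, len 12
end 15: [10, 4, 1, 9, 4, 7, 1, 3, 4, 5, 1, 4, 3] sum 56, len 13
Shortest qualifying length: 7.

7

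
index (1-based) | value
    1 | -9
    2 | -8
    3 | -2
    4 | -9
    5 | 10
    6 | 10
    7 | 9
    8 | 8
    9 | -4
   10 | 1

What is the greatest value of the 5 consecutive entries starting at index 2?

10

Elements at indices 2..6: -8, -2, -9, 10, 10
max(-8, -2, -9, 10, 10) = 10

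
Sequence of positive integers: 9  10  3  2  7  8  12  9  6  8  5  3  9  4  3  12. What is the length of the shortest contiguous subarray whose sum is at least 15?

2

Extend right; whenever the sum reaches 15, record the length and shrink from the left:
add 9: running sum 9 < 15
add 10: shortest ending here [9, 10] sum 19, len 2
add 3: shortest ending here [9, 10, 3] sum 22, len 3
add 2: shortest ending here [10, 3, 2] sum 15, len 3
add 7: shortest ending here [10, 3, 2, 7] sum 22, len 4
add 8: shortest ending here [7, 8] sum 15, len 2
add 12: shortest ending here [8, 12] sum 20, len 2
add 9: shortest ending here [12, 9] sum 21, len 2
add 6: shortest ending here [9, 6] sum 15, len 2
add 8: shortest ending here [9, 6, 8] sum 23, len 3
add 5: shortest ending here [6, 8, 5] sum 19, len 3
add 3: shortest ending here [8, 5, 3] sum 16, len 3
add 9: shortest ending here [5, 3, 9] sum 17, len 3
add 4: shortest ending here [3, 9, 4] sum 16, len 3
add 3: shortest ending here [9, 4, 3] sum 16, len 3
add 12: shortest ending here [3, 12] sum 15, len 2
Shortest qualifying length: 2.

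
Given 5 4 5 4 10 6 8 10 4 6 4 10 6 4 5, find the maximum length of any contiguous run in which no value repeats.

5

[5] len 1
[5, 4] len 2
[4, 5] len 2
[5, 4] len 2
[5, 4, 10] len 3
[5, 4, 10, 6] len 4
[5, 4, 10, 6, 8] len 5
[6, 8, 10] len 3
[6, 8, 10, 4] len 4
[8, 10, 4, 6] len 4
[6, 4] len 2
[6, 4, 10] len 3
[4, 10, 6] len 3
[10, 6, 4] len 3
[10, 6, 4, 5] len 4
Longest all-distinct length: 5.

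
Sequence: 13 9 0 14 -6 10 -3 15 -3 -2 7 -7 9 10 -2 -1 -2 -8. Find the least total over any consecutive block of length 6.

Window sums for each of the 13 positions:
13 9 0 14 -6 10 → sum 40
9 0 14 -6 10 -3 → sum 24
0 14 -6 10 -3 15 → sum 30
14 -6 10 -3 15 -3 → sum 27
-6 10 -3 15 -3 -2 → sum 11
10 -3 15 -3 -2 7 → sum 24
-3 15 -3 -2 7 -7 → sum 7
15 -3 -2 7 -7 9 → sum 19
-3 -2 7 -7 9 10 → sum 14
-2 7 -7 9 10 -2 → sum 15
7 -7 9 10 -2 -1 → sum 16
-7 9 10 -2 -1 -2 → sum 7
9 10 -2 -1 -2 -8 → sum 6
Least of these is 6.

6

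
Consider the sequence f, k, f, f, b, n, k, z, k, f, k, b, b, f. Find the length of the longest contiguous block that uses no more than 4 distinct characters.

add f: window [f] (1 distinct), len 1
add k: window [f, k] (2 distinct), len 2
add f: window [f, k, f] (2 distinct), len 3
add f: window [f, k, f, f] (2 distinct), len 4
add b: window [f, k, f, f, b] (3 distinct), len 5
add n: window [f, k, f, f, b, n] (4 distinct), len 6
add k: window [f, k, f, f, b, n, k] (4 distinct), len 7
add z: window [b, n, k, z] (4 distinct), len 4
add k: window [b, n, k, z, k] (4 distinct), len 5
add f: window [n, k, z, k, f] (4 distinct), len 5
add k: window [n, k, z, k, f, k] (4 distinct), len 6
add b: window [k, z, k, f, k, b] (4 distinct), len 6
add b: window [k, z, k, f, k, b, b] (4 distinct), len 7
add f: window [k, z, k, f, k, b, b, f] (4 distinct), len 8
Longest length with ≤4 distinct: 8.

8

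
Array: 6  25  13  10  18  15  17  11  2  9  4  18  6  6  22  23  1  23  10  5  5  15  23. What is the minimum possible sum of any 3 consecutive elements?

15

(6, 25, 13) → sum 44
(25, 13, 10) → sum 48
(13, 10, 18) → sum 41
(10, 18, 15) → sum 43
(18, 15, 17) → sum 50
(15, 17, 11) → sum 43
(17, 11, 2) → sum 30
(11, 2, 9) → sum 22
(2, 9, 4) → sum 15
(9, 4, 18) → sum 31
(4, 18, 6) → sum 28
(18, 6, 6) → sum 30
(6, 6, 22) → sum 34
(6, 22, 23) → sum 51
(22, 23, 1) → sum 46
(23, 1, 23) → sum 47
(1, 23, 10) → sum 34
(23, 10, 5) → sum 38
(10, 5, 5) → sum 20
(5, 5, 15) → sum 25
(5, 15, 23) → sum 43
Minimum of these is 15.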